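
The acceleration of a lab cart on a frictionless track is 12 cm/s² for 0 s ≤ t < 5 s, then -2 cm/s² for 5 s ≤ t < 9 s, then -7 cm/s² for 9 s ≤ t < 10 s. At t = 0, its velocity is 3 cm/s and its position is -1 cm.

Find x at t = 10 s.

451.5 cm

On each constant-a segment, Δv = aΔt and Δx = v₀Δt + ½aΔt²; chain segment to segment.
0–5 s: v starts 3 cm/s; Δx = 3·5 + ½·12·5² = 165 cm; v ends 63 cm/s.
5–9 s: v starts 63 cm/s; Δx = 63·4 + ½·-2·4² = 236 cm; v ends 55 cm/s.
9–10 s: v starts 55 cm/s; Δx = 55·1 + ½·-7·1² = 51.5 cm; v ends 48 cm/s.
x(10) = -1 + Σ Δx = 451.5 cm.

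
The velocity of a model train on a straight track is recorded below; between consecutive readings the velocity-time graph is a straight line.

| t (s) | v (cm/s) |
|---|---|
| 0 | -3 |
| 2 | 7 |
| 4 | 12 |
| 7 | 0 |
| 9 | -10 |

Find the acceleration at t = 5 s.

-4 cm/s²

Acceleration is the slope of the v-t graph on 4–7 s: (0 − 12)/(7 − 4) = -4 cm/s².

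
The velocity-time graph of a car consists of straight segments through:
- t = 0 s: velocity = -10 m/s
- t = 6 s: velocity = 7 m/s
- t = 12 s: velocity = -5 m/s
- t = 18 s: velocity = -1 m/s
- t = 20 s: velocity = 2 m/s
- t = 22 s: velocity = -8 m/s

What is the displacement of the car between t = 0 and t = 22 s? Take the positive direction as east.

-26 m

Displacement is the signed area under the v-t curve.
0–6 s: ½(-10 + 7)(6) = -9 m
6–12 s: ½(7 + -5)(6) = 6 m
12–18 s: ½(-5 + -1)(6) = -18 m
18–20 s: ½(-1 + 2)(2) = 1 m
20–22 s: ½(2 + -8)(2) = -6 m
Net displacement = -26 m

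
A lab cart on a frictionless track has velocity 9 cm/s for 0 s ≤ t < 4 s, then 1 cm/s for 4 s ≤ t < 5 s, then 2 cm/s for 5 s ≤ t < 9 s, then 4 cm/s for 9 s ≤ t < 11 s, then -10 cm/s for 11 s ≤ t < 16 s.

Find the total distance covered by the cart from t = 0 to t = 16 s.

103 cm

Total distance travelled is ∫|v| dt — sum the magnitudes of each area piece.
0–4 s: |9| × 4 = 36 cm
4–5 s: |1| × 1 = 1 cm
5–9 s: |2| × 4 = 8 cm
9–11 s: |4| × 2 = 8 cm
11–16 s: |-10| × 5 = 50 cm
Total distance = 103 cm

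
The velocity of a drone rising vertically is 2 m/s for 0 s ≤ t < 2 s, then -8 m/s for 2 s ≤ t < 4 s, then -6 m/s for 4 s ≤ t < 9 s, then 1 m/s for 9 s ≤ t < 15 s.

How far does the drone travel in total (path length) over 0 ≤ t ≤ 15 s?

56 m

Distance (not displacement) is the total path length: add the absolute areas under v-t.
0–2 s: |2| × 2 = 4 m
2–4 s: |-8| × 2 = 16 m
4–9 s: |-6| × 5 = 30 m
9–15 s: |1| × 6 = 6 m
Total distance = 56 m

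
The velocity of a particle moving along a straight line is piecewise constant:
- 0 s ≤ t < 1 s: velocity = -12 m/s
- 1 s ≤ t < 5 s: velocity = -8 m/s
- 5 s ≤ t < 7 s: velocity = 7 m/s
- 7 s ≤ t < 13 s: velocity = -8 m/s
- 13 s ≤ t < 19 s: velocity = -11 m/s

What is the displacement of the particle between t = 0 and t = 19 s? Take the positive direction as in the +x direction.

-144 m

Displacement is the signed area under the v-t curve.
0–1 s: -12 × 1 = -12 m
1–5 s: -8 × 4 = -32 m
5–7 s: 7 × 2 = 14 m
7–13 s: -8 × 6 = -48 m
13–19 s: -11 × 6 = -66 m
Net displacement = -144 m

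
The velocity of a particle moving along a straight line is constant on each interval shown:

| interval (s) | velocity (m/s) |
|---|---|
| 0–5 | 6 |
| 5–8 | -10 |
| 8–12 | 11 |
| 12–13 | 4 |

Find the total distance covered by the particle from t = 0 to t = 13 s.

Total distance travelled is ∫|v| dt — sum the magnitudes of each area piece.
0–5 s: |6| × 5 = 30 m
5–8 s: |-10| × 3 = 30 m
8–12 s: |11| × 4 = 44 m
12–13 s: |4| × 1 = 4 m
Total distance = 108 m

108 m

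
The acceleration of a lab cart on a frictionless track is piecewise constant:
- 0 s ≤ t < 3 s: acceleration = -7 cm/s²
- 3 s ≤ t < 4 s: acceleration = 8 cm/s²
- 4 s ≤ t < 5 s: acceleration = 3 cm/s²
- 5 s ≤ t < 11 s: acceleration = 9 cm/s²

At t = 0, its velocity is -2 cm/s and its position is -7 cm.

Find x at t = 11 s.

On each constant-a segment, Δv = aΔt and Δx = v₀Δt + ½aΔt²; chain segment to segment.
0–3 s: v starts -2 cm/s; Δx = -2·3 + ½·-7·3² = -37.5 cm; v ends -23 cm/s.
3–4 s: v starts -23 cm/s; Δx = -23·1 + ½·8·1² = -19 cm; v ends -15 cm/s.
4–5 s: v starts -15 cm/s; Δx = -15·1 + ½·3·1² = -13.5 cm; v ends -12 cm/s.
5–11 s: v starts -12 cm/s; Δx = -12·6 + ½·9·6² = 90 cm; v ends 42 cm/s.
x(11) = -7 + Σ Δx = 13 cm.

13 cm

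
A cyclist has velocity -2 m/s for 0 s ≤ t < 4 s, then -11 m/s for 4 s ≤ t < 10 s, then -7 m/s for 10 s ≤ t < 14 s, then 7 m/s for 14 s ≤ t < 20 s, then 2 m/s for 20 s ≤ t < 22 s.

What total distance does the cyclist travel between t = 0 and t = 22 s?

Total distance travelled is ∫|v| dt — sum the magnitudes of each area piece.
0–4 s: |-2| × 4 = 8 m
4–10 s: |-11| × 6 = 66 m
10–14 s: |-7| × 4 = 28 m
14–20 s: |7| × 6 = 42 m
20–22 s: |2| × 2 = 4 m
Total distance = 148 m

148 m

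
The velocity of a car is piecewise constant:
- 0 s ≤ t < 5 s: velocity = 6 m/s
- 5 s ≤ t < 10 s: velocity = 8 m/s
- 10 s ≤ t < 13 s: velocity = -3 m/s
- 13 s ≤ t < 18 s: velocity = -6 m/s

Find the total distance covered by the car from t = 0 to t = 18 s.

109 m

Distance (not displacement) is the total path length: add the absolute areas under v-t.
0–5 s: |6| × 5 = 30 m
5–10 s: |8| × 5 = 40 m
10–13 s: |-3| × 3 = 9 m
13–18 s: |-6| × 5 = 30 m
Total distance = 109 m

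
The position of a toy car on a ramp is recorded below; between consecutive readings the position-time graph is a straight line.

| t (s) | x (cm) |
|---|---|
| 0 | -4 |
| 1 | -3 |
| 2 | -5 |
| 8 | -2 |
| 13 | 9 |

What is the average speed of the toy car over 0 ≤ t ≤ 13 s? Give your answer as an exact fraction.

Average speed = (total path length)/(elapsed time); on a piecewise-linear x-t graph the path length is Σ|Δx|.
0–1 s: |Δx| = |-3 − -4| = 1 cm
1–2 s: |Δx| = |-5 − -3| = 2 cm
2–8 s: |Δx| = |-2 − -5| = 3 cm
8–13 s: |Δx| = |9 − -2| = 11 cm
Total path = 17 cm; average speed = 17/13 = 17/13 cm/s.

17/13 cm/s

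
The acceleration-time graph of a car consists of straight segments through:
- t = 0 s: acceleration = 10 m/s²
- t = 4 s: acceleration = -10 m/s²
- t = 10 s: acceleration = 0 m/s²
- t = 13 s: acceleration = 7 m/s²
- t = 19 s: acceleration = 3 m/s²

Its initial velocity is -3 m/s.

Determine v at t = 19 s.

7.5 m/s

Δv equals the area under the a-t graph; then v = v₀ + Δv.
0–4 s: ½(10 + -10)(4) = 0 m/s
4–10 s: ½(-10 + 0)(6) = -30 m/s
10–13 s: ½(0 + 7)(3) = 10.5 m/s
13–19 s: ½(7 + 3)(6) = 30 m/s
Δv = 10.5 m/s, so v(19) = -3 + (10.5) = 7.5 m/s.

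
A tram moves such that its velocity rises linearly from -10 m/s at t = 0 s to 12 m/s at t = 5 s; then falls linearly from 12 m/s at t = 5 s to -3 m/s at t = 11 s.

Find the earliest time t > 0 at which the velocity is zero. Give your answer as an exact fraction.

t = 25/11 s

v changes sign on 0–5 s (from -10 to 12); the graph is linear there, so v = 0 at t = 0 + (10)·(5 − 0)/(12 − -10) = 25/11 s.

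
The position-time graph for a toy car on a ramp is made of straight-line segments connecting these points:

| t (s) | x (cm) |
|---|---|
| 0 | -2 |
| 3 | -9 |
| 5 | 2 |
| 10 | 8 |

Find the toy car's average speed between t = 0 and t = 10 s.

Average speed = (total path length)/(elapsed time); on a piecewise-linear x-t graph the path length is Σ|Δx|.
0–3 s: |Δx| = |-9 − -2| = 7 cm
3–5 s: |Δx| = |2 − -9| = 11 cm
5–10 s: |Δx| = |8 − 2| = 6 cm
Total path = 24 cm; average speed = 24/10 = 2.4 cm/s.

2.4 cm/s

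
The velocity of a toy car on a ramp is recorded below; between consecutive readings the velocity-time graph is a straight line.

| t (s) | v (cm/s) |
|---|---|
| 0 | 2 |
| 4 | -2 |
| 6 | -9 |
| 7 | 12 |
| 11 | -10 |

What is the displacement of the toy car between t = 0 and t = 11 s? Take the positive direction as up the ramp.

Displacement is the signed area under the v-t curve.
0–4 s: ½(2 + -2)(4) = 0 cm
4–6 s: ½(-2 + -9)(2) = -11 cm
6–7 s: ½(-9 + 12)(1) = 1.5 cm
7–11 s: ½(12 + -10)(4) = 4 cm
Net displacement = -5.5 cm

-5.5 cm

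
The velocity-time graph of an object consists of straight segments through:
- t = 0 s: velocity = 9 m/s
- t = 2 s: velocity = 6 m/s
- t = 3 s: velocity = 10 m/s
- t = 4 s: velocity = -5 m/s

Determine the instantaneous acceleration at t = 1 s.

Acceleration is the slope of the v-t graph on 0–2 s: (6 − 9)/(2 − 0) = -1.5 m/s².

-1.5 m/s²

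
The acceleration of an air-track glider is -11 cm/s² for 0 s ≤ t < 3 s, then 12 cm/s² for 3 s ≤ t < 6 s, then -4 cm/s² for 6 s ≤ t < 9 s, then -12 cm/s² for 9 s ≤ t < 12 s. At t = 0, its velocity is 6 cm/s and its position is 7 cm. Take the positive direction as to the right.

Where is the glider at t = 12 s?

On each constant-a segment, Δv = aΔt and Δx = v₀Δt + ½aΔt²; chain segment to segment.
0–3 s: v starts 6 cm/s; Δx = 6·3 + ½·-11·3² = -31.5 cm; v ends -27 cm/s.
3–6 s: v starts -27 cm/s; Δx = -27·3 + ½·12·3² = -27 cm; v ends 9 cm/s.
6–9 s: v starts 9 cm/s; Δx = 9·3 + ½·-4·3² = 9 cm; v ends -3 cm/s.
9–12 s: v starts -3 cm/s; Δx = -3·3 + ½·-12·3² = -63 cm; v ends -39 cm/s.
x(12) = 7 + Σ Δx = -105.5 cm.

-105.5 cm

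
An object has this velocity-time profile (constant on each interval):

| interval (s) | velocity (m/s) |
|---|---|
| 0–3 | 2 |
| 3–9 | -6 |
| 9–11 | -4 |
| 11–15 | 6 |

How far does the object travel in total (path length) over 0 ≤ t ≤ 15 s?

74 m

Distance (not displacement) is the total path length: add the absolute areas under v-t.
0–3 s: |2| × 3 = 6 m
3–9 s: |-6| × 6 = 36 m
9–11 s: |-4| × 2 = 8 m
11–15 s: |6| × 4 = 24 m
Total distance = 74 m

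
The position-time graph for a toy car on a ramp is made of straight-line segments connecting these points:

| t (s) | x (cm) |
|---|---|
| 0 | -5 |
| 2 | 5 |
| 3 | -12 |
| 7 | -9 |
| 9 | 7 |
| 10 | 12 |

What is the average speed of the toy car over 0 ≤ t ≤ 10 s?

5.1 cm/s

Average speed = (total path length)/(elapsed time); on a piecewise-linear x-t graph the path length is Σ|Δx|.
0–2 s: |Δx| = |5 − -5| = 10 cm
2–3 s: |Δx| = |-12 − 5| = 17 cm
3–7 s: |Δx| = |-9 − -12| = 3 cm
7–9 s: |Δx| = |7 − -9| = 16 cm
9–10 s: |Δx| = |12 − 7| = 5 cm
Total path = 51 cm; average speed = 51/10 = 5.1 cm/s.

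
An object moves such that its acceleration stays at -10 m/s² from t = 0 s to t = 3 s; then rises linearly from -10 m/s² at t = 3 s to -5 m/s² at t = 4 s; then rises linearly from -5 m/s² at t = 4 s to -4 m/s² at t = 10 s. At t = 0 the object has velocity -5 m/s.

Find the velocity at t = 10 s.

-69.5 m/s

Δv equals the area under the a-t graph; then v = v₀ + Δv.
0–3 s: -10 × 3 = -30 m/s
3–4 s: ½(-10 + -5)(1) = -7.5 m/s
4–10 s: ½(-5 + -4)(6) = -27 m/s
Δv = -64.5 m/s, so v(10) = -5 + (-64.5) = -69.5 m/s.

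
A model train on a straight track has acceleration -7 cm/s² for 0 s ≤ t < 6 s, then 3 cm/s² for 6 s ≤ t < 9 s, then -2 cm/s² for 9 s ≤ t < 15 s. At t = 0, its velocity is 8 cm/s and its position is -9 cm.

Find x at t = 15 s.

On each constant-a segment, Δv = aΔt and Δx = v₀Δt + ½aΔt²; chain segment to segment.
0–6 s: v starts 8 cm/s; Δx = 8·6 + ½·-7·6² = -78 cm; v ends -34 cm/s.
6–9 s: v starts -34 cm/s; Δx = -34·3 + ½·3·3² = -88.5 cm; v ends -25 cm/s.
9–15 s: v starts -25 cm/s; Δx = -25·6 + ½·-2·6² = -186 cm; v ends -37 cm/s.
x(15) = -9 + Σ Δx = -361.5 cm.

-361.5 cm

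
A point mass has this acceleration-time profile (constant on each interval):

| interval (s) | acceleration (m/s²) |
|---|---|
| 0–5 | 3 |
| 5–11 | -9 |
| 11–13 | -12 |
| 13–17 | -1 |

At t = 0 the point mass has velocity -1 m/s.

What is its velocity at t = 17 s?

Δv equals the area under the a-t graph; then v = v₀ + Δv.
0–5 s: 3 × 5 = 15 m/s
5–11 s: -9 × 6 = -54 m/s
11–13 s: -12 × 2 = -24 m/s
13–17 s: -1 × 4 = -4 m/s
Δv = -67 m/s, so v(17) = -1 + (-67) = -68 m/s.

-68 m/s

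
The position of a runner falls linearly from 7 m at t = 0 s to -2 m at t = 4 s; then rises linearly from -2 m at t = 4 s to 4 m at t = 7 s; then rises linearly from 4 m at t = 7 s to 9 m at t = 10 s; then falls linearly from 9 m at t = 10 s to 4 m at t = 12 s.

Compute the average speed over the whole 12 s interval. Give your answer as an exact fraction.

25/12 m/s

Average speed = (total path length)/(elapsed time); on a piecewise-linear x-t graph the path length is Σ|Δx|.
0–4 s: |Δx| = |-2 − 7| = 9 m
4–7 s: |Δx| = |4 − -2| = 6 m
7–10 s: |Δx| = |9 − 4| = 5 m
10–12 s: |Δx| = |4 − 9| = 5 m
Total path = 25 m; average speed = 25/12 = 25/12 m/s.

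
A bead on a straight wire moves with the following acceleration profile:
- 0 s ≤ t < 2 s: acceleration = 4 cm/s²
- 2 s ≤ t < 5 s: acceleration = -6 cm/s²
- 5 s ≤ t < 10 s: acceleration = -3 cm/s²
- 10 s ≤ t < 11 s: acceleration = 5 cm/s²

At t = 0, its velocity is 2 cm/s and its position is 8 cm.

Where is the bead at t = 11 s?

-75 cm

On each constant-a segment, Δv = aΔt and Δx = v₀Δt + ½aΔt²; chain segment to segment.
0–2 s: v starts 2 cm/s; Δx = 2·2 + ½·4·2² = 12 cm; v ends 10 cm/s.
2–5 s: v starts 10 cm/s; Δx = 10·3 + ½·-6·3² = 3 cm; v ends -8 cm/s.
5–10 s: v starts -8 cm/s; Δx = -8·5 + ½·-3·5² = -77.5 cm; v ends -23 cm/s.
10–11 s: v starts -23 cm/s; Δx = -23·1 + ½·5·1² = -20.5 cm; v ends -18 cm/s.
x(11) = 8 + Σ Δx = -75 cm.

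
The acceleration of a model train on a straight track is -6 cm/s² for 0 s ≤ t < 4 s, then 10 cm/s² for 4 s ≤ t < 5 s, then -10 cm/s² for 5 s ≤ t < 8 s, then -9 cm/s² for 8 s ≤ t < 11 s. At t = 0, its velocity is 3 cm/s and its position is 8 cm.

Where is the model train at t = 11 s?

-285.5 cm

On each constant-a segment, Δv = aΔt and Δx = v₀Δt + ½aΔt²; chain segment to segment.
0–4 s: v starts 3 cm/s; Δx = 3·4 + ½·-6·4² = -36 cm; v ends -21 cm/s.
4–5 s: v starts -21 cm/s; Δx = -21·1 + ½·10·1² = -16 cm; v ends -11 cm/s.
5–8 s: v starts -11 cm/s; Δx = -11·3 + ½·-10·3² = -78 cm; v ends -41 cm/s.
8–11 s: v starts -41 cm/s; Δx = -41·3 + ½·-9·3² = -163.5 cm; v ends -68 cm/s.
x(11) = 8 + Σ Δx = -285.5 cm.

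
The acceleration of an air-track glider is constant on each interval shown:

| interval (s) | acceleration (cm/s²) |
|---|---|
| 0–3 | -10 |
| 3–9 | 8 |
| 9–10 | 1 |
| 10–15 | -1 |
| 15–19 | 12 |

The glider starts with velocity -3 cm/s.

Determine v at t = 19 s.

59 cm/s

Δv equals the area under the a-t graph; then v = v₀ + Δv.
0–3 s: -10 × 3 = -30 cm/s
3–9 s: 8 × 6 = 48 cm/s
9–10 s: 1 × 1 = 1 cm/s
10–15 s: -1 × 5 = -5 cm/s
15–19 s: 12 × 4 = 48 cm/s
Δv = 62 cm/s, so v(19) = -3 + (62) = 59 cm/s.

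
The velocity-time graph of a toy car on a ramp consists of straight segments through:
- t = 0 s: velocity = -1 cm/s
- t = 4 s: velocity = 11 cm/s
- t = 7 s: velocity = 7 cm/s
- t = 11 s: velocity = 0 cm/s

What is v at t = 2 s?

5 cm/s

On 0–4 s the graph is linear from -1 to 11 cm/s: v(2) = -1 + (11 − -1)·(2 − 0)/(4 − 0) = 5 cm/s.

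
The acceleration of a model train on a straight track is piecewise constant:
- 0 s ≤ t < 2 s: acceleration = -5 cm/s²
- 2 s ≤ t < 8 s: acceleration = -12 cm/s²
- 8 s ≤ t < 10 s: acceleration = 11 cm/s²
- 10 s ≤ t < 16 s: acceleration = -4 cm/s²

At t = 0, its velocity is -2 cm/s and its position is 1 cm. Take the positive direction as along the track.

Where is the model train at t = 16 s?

-891 cm

On each constant-a segment, Δv = aΔt and Δx = v₀Δt + ½aΔt²; chain segment to segment.
0–2 s: v starts -2 cm/s; Δx = -2·2 + ½·-5·2² = -14 cm; v ends -12 cm/s.
2–8 s: v starts -12 cm/s; Δx = -12·6 + ½·-12·6² = -288 cm; v ends -84 cm/s.
8–10 s: v starts -84 cm/s; Δx = -84·2 + ½·11·2² = -146 cm; v ends -62 cm/s.
10–16 s: v starts -62 cm/s; Δx = -62·6 + ½·-4·6² = -444 cm; v ends -86 cm/s.
x(16) = 1 + Σ Δx = -891 cm.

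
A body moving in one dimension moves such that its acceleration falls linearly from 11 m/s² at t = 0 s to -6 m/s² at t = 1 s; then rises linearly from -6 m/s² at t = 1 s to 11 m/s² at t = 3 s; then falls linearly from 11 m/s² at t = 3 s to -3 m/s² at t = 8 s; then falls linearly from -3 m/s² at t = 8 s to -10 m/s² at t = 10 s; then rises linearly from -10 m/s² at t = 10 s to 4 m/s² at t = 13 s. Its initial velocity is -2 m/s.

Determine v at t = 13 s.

3.5 m/s

Δv equals the area under the a-t graph; then v = v₀ + Δv.
0–1 s: ½(11 + -6)(1) = 2.5 m/s
1–3 s: ½(-6 + 11)(2) = 5 m/s
3–8 s: ½(11 + -3)(5) = 20 m/s
8–10 s: ½(-3 + -10)(2) = -13 m/s
10–13 s: ½(-10 + 4)(3) = -9 m/s
Δv = 5.5 m/s, so v(13) = -2 + (5.5) = 3.5 m/s.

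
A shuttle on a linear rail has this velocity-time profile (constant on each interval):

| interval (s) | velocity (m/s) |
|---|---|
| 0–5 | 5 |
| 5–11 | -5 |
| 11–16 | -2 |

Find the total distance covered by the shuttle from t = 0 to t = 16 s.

65 m

Distance (not displacement) is the total path length: add the absolute areas under v-t.
0–5 s: |5| × 5 = 25 m
5–11 s: |-5| × 6 = 30 m
11–16 s: |-2| × 5 = 10 m
Total distance = 65 m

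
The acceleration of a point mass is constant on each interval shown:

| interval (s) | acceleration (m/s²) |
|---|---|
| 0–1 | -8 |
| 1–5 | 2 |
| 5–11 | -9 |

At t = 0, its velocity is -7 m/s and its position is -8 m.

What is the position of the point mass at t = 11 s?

-267 m

On each constant-a segment, Δv = aΔt and Δx = v₀Δt + ½aΔt²; chain segment to segment.
0–1 s: v starts -7 m/s; Δx = -7·1 + ½·-8·1² = -11 m; v ends -15 m/s.
1–5 s: v starts -15 m/s; Δx = -15·4 + ½·2·4² = -44 m; v ends -7 m/s.
5–11 s: v starts -7 m/s; Δx = -7·6 + ½·-9·6² = -204 m; v ends -61 m/s.
x(11) = -8 + Σ Δx = -267 m.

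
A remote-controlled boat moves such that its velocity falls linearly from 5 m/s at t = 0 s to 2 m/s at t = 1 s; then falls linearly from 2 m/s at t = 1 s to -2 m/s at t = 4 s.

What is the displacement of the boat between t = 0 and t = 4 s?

Displacement is the signed area under the v-t curve.
0–1 s: ½(5 + 2)(1) = 3.5 m
1–4 s: ½(2 + -2)(3) = 0 m
Net displacement = 3.5 m

3.5 m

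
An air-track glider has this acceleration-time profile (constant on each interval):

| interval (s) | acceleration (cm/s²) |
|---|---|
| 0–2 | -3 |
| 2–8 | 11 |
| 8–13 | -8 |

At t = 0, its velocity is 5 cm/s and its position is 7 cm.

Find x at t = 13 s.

On each constant-a segment, Δv = aΔt and Δx = v₀Δt + ½aΔt²; chain segment to segment.
0–2 s: v starts 5 cm/s; Δx = 5·2 + ½·-3·2² = 4 cm; v ends -1 cm/s.
2–8 s: v starts -1 cm/s; Δx = -1·6 + ½·11·6² = 192 cm; v ends 65 cm/s.
8–13 s: v starts 65 cm/s; Δx = 65·5 + ½·-8·5² = 225 cm; v ends 25 cm/s.
x(13) = 7 + Σ Δx = 428 cm.

428 cm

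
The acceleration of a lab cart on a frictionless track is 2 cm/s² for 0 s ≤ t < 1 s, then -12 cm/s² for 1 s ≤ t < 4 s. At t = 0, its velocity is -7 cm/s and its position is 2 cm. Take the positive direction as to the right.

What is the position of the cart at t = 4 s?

On each constant-a segment, Δv = aΔt and Δx = v₀Δt + ½aΔt²; chain segment to segment.
0–1 s: v starts -7 cm/s; Δx = -7·1 + ½·2·1² = -6 cm; v ends -5 cm/s.
1–4 s: v starts -5 cm/s; Δx = -5·3 + ½·-12·3² = -69 cm; v ends -41 cm/s.
x(4) = 2 + Σ Δx = -73 cm.

-73 cm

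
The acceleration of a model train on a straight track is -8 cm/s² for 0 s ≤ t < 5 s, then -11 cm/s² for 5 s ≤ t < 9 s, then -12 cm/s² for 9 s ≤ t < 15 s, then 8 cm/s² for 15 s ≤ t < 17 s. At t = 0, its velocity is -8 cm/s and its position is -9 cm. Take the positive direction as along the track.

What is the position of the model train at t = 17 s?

-1509 cm

On each constant-a segment, Δv = aΔt and Δx = v₀Δt + ½aΔt²; chain segment to segment.
0–5 s: v starts -8 cm/s; Δx = -8·5 + ½·-8·5² = -140 cm; v ends -48 cm/s.
5–9 s: v starts -48 cm/s; Δx = -48·4 + ½·-11·4² = -280 cm; v ends -92 cm/s.
9–15 s: v starts -92 cm/s; Δx = -92·6 + ½·-12·6² = -768 cm; v ends -164 cm/s.
15–17 s: v starts -164 cm/s; Δx = -164·2 + ½·8·2² = -312 cm; v ends -148 cm/s.
x(17) = -9 + Σ Δx = -1509 cm.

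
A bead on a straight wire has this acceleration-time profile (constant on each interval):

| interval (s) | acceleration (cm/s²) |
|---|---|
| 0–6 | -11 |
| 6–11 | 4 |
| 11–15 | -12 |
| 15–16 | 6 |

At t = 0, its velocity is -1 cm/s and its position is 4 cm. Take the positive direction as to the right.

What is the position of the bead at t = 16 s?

-861 cm

On each constant-a segment, Δv = aΔt and Δx = v₀Δt + ½aΔt²; chain segment to segment.
0–6 s: v starts -1 cm/s; Δx = -1·6 + ½·-11·6² = -204 cm; v ends -67 cm/s.
6–11 s: v starts -67 cm/s; Δx = -67·5 + ½·4·5² = -285 cm; v ends -47 cm/s.
11–15 s: v starts -47 cm/s; Δx = -47·4 + ½·-12·4² = -284 cm; v ends -95 cm/s.
15–16 s: v starts -95 cm/s; Δx = -95·1 + ½·6·1² = -92 cm; v ends -89 cm/s.
x(16) = 4 + Σ Δx = -861 cm.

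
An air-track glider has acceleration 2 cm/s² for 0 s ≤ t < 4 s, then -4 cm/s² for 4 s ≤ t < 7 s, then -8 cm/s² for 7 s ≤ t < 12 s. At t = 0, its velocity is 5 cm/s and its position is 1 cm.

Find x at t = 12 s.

On each constant-a segment, Δv = aΔt and Δx = v₀Δt + ½aΔt²; chain segment to segment.
0–4 s: v starts 5 cm/s; Δx = 5·4 + ½·2·4² = 36 cm; v ends 13 cm/s.
4–7 s: v starts 13 cm/s; Δx = 13·3 + ½·-4·3² = 21 cm; v ends 1 cm/s.
7–12 s: v starts 1 cm/s; Δx = 1·5 + ½·-8·5² = -95 cm; v ends -39 cm/s.
x(12) = 1 + Σ Δx = -37 cm.

-37 cm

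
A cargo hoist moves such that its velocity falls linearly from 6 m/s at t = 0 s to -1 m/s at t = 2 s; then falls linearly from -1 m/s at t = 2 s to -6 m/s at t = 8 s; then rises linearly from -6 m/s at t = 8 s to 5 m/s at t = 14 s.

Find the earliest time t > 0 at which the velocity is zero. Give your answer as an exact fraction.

v changes sign on 0–2 s (from 6 to -1); the graph is linear there, so v = 0 at t = 0 + (-6)·(2 − 0)/(-1 − 6) = 12/7 s.

t = 12/7 s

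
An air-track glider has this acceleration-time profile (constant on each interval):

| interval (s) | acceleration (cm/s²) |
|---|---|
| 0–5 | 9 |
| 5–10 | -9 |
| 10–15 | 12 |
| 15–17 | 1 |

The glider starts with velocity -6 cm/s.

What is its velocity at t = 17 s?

Δv equals the area under the a-t graph; then v = v₀ + Δv.
0–5 s: 9 × 5 = 45 cm/s
5–10 s: -9 × 5 = -45 cm/s
10–15 s: 12 × 5 = 60 cm/s
15–17 s: 1 × 2 = 2 cm/s
Δv = 62 cm/s, so v(17) = -6 + (62) = 56 cm/s.

56 cm/s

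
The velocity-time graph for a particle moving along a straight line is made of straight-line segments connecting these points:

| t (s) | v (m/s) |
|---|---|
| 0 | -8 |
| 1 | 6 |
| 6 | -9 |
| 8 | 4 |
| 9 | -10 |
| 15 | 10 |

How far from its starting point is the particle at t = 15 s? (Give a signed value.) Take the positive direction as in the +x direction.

-16.5 m

Net displacement equals the area under the velocity-time graph (areas below the axis count negative).
0–1 s: ½(-8 + 6)(1) = -1 m
1–6 s: ½(6 + -9)(5) = -7.5 m
6–8 s: ½(-9 + 4)(2) = -5 m
8–9 s: ½(4 + -10)(1) = -3 m
9–15 s: ½(-10 + 10)(6) = 0 m
Net displacement = -16.5 m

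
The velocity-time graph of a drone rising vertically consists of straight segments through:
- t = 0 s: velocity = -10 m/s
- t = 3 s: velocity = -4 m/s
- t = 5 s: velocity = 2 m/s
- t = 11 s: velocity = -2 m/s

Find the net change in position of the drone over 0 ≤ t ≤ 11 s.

Net displacement equals the area under the velocity-time graph (areas below the axis count negative).
0–3 s: ½(-10 + -4)(3) = -21 m
3–5 s: ½(-4 + 2)(2) = -2 m
5–11 s: ½(2 + -2)(6) = 0 m
Net displacement = -23 m

-23 m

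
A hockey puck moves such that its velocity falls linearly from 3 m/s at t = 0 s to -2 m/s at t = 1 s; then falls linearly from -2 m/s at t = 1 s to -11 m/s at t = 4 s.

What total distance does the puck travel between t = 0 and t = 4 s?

Total distance travelled is ∫|v| dt — sum the magnitudes of each area piece.
0–1 s: v = 0 at t = 0.6 s; triangle areas 0.9 + 0.4 = 1.3 m
1–4 s: |½(-2 + -11)(3)| = 19.5 m
Total distance = 20.8 m

20.8 m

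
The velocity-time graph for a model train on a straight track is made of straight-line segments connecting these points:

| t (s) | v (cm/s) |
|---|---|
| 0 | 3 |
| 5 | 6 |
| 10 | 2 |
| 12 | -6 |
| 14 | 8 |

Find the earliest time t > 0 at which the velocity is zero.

v changes sign on 10–12 s (from 2 to -6); the graph is linear there, so v = 0 at t = 10 + (-2)·(12 − 10)/(-6 − 2) = 10.5 s.

t = 10.5 s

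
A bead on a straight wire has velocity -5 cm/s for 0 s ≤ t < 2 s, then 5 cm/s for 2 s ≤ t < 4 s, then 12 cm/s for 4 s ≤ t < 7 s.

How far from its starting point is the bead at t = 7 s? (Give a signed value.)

36 cm

Net displacement equals the area under the velocity-time graph (areas below the axis count negative).
0–2 s: -5 × 2 = -10 cm
2–4 s: 5 × 2 = 10 cm
4–7 s: 12 × 3 = 36 cm
Net displacement = 36 cm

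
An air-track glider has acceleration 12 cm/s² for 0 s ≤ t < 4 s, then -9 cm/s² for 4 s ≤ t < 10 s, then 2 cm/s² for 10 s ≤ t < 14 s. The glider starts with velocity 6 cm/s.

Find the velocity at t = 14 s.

Δv equals the area under the a-t graph; then v = v₀ + Δv.
0–4 s: 12 × 4 = 48 cm/s
4–10 s: -9 × 6 = -54 cm/s
10–14 s: 2 × 4 = 8 cm/s
Δv = 2 cm/s, so v(14) = 6 + (2) = 8 cm/s.

8 cm/s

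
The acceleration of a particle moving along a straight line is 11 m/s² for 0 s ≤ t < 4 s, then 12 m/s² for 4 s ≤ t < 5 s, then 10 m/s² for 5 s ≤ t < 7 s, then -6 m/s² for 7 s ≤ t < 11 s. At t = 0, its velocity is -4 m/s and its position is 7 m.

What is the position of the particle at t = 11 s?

On each constant-a segment, Δv = aΔt and Δx = v₀Δt + ½aΔt²; chain segment to segment.
0–4 s: v starts -4 m/s; Δx = -4·4 + ½·11·4² = 72 m; v ends 40 m/s.
4–5 s: v starts 40 m/s; Δx = 40·1 + ½·12·1² = 46 m; v ends 52 m/s.
5–7 s: v starts 52 m/s; Δx = 52·2 + ½·10·2² = 124 m; v ends 72 m/s.
7–11 s: v starts 72 m/s; Δx = 72·4 + ½·-6·4² = 240 m; v ends 48 m/s.
x(11) = 7 + Σ Δx = 489 m.

489 m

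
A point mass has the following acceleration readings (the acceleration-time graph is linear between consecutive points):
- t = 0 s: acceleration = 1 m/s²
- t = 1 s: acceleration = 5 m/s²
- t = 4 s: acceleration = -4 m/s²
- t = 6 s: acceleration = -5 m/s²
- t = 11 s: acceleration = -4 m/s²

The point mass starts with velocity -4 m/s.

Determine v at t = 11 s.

Δv equals the area under the a-t graph; then v = v₀ + Δv.
0–1 s: ½(1 + 5)(1) = 3 m/s
1–4 s: ½(5 + -4)(3) = 1.5 m/s
4–6 s: ½(-4 + -5)(2) = -9 m/s
6–11 s: ½(-5 + -4)(5) = -22.5 m/s
Δv = -27 m/s, so v(11) = -4 + (-27) = -31 m/s.

-31 m/s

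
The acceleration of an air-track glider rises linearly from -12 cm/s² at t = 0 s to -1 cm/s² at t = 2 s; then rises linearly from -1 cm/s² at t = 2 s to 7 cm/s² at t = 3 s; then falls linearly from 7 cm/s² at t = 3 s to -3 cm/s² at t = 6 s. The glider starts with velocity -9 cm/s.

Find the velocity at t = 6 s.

Δv equals the area under the a-t graph; then v = v₀ + Δv.
0–2 s: ½(-12 + -1)(2) = -13 cm/s
2–3 s: ½(-1 + 7)(1) = 3 cm/s
3–6 s: ½(7 + -3)(3) = 6 cm/s
Δv = -4 cm/s, so v(6) = -9 + (-4) = -13 cm/s.

-13 cm/s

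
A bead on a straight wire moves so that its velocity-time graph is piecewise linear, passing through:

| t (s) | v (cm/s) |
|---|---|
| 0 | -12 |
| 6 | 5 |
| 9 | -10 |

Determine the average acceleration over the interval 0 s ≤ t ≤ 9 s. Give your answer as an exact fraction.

2/9 cm/s²

Average acceleration = Δv/Δt = (-10 − -12)/(9 − 0) = 2/9 cm/s².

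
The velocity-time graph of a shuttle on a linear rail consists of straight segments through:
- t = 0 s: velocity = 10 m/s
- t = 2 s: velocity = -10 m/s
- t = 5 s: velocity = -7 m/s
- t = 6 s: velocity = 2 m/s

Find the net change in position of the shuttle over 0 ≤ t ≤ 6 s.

-28 m

Displacement is the signed area under the v-t curve.
0–2 s: ½(10 + -10)(2) = 0 m
2–5 s: ½(-10 + -7)(3) = -25.5 m
5–6 s: ½(-7 + 2)(1) = -2.5 m
Net displacement = -28 m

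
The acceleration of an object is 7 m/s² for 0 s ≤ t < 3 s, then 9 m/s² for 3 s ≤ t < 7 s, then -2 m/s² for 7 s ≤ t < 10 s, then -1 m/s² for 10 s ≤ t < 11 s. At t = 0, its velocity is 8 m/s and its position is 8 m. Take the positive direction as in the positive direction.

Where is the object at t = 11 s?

496 m

On each constant-a segment, Δv = aΔt and Δx = v₀Δt + ½aΔt²; chain segment to segment.
0–3 s: v starts 8 m/s; Δx = 8·3 + ½·7·3² = 55.5 m; v ends 29 m/s.
3–7 s: v starts 29 m/s; Δx = 29·4 + ½·9·4² = 188 m; v ends 65 m/s.
7–10 s: v starts 65 m/s; Δx = 65·3 + ½·-2·3² = 186 m; v ends 59 m/s.
10–11 s: v starts 59 m/s; Δx = 59·1 + ½·-1·1² = 58.5 m; v ends 58 m/s.
x(11) = 8 + Σ Δx = 496 m.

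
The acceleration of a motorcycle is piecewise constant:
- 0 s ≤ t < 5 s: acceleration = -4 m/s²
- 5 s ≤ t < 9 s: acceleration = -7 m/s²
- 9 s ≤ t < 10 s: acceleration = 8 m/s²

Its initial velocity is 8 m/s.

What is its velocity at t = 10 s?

Δv equals the area under the a-t graph; then v = v₀ + Δv.
0–5 s: -4 × 5 = -20 m/s
5–9 s: -7 × 4 = -28 m/s
9–10 s: 8 × 1 = 8 m/s
Δv = -40 m/s, so v(10) = 8 + (-40) = -32 m/s.

-32 m/s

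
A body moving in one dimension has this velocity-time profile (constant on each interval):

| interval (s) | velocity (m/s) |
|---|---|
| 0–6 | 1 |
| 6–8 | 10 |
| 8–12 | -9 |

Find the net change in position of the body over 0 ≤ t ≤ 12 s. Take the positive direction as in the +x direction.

Displacement is the signed area under the v-t curve.
0–6 s: 1 × 6 = 6 m
6–8 s: 10 × 2 = 20 m
8–12 s: -9 × 4 = -36 m
Net displacement = -10 m

-10 m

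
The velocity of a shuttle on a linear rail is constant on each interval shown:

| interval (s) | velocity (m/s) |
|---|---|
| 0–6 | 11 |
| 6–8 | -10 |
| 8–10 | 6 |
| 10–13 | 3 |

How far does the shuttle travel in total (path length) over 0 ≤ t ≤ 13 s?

107 m

Distance (not displacement) is the total path length: add the absolute areas under v-t.
0–6 s: |11| × 6 = 66 m
6–8 s: |-10| × 2 = 20 m
8–10 s: |6| × 2 = 12 m
10–13 s: |3| × 3 = 9 m
Total distance = 107 m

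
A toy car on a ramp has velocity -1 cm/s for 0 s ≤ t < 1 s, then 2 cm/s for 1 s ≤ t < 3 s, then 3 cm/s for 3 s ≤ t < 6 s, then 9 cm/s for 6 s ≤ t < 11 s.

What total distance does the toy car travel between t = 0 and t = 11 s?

Total distance travelled is ∫|v| dt — sum the magnitudes of each area piece.
0–1 s: |-1| × 1 = 1 cm
1–3 s: |2| × 2 = 4 cm
3–6 s: |3| × 3 = 9 cm
6–11 s: |9| × 5 = 45 cm
Total distance = 59 cm

59 cm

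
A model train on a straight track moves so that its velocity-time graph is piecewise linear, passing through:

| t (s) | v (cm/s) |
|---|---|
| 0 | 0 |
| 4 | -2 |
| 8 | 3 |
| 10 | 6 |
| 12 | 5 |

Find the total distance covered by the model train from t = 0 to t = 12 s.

Total distance travelled is ∫|v| dt — sum the magnitudes of each area piece.
0–4 s: |½(0 + -2)(4)| = 4 cm
4–8 s: v = 0 at t = 5.6 s; triangle areas 1.6 + 3.6 = 5.2 cm
8–10 s: |½(3 + 6)(2)| = 9 cm
10–12 s: |½(6 + 5)(2)| = 11 cm
Total distance = 29.2 cm

29.2 cm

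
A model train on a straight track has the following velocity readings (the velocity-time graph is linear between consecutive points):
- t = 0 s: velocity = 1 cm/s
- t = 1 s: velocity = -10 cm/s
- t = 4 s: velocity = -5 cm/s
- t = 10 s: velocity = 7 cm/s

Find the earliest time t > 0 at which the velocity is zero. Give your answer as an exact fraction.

t = 1/11 s

v changes sign on 0–1 s (from 1 to -10); the graph is linear there, so v = 0 at t = 0 + (-1)·(1 − 0)/(-10 − 1) = 1/11 s.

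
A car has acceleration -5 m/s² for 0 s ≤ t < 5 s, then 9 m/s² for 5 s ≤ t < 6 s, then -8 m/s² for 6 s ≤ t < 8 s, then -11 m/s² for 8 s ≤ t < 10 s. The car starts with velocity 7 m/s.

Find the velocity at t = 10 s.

-47 m/s

Δv equals the area under the a-t graph; then v = v₀ + Δv.
0–5 s: -5 × 5 = -25 m/s
5–6 s: 9 × 1 = 9 m/s
6–8 s: -8 × 2 = -16 m/s
8–10 s: -11 × 2 = -22 m/s
Δv = -54 m/s, so v(10) = 7 + (-54) = -47 m/s.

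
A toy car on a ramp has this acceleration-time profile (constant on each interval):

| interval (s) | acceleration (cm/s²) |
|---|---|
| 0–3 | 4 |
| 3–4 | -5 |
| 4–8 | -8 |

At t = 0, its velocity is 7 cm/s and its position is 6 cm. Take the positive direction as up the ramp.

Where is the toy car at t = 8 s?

53.5 cm

On each constant-a segment, Δv = aΔt and Δx = v₀Δt + ½aΔt²; chain segment to segment.
0–3 s: v starts 7 cm/s; Δx = 7·3 + ½·4·3² = 39 cm; v ends 19 cm/s.
3–4 s: v starts 19 cm/s; Δx = 19·1 + ½·-5·1² = 16.5 cm; v ends 14 cm/s.
4–8 s: v starts 14 cm/s; Δx = 14·4 + ½·-8·4² = -8 cm; v ends -18 cm/s.
x(8) = 6 + Σ Δx = 53.5 cm.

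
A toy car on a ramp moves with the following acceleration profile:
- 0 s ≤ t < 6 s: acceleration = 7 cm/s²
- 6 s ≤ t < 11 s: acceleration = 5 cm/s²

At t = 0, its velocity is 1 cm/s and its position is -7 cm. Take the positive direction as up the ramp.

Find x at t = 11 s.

402.5 cm

On each constant-a segment, Δv = aΔt and Δx = v₀Δt + ½aΔt²; chain segment to segment.
0–6 s: v starts 1 cm/s; Δx = 1·6 + ½·7·6² = 132 cm; v ends 43 cm/s.
6–11 s: v starts 43 cm/s; Δx = 43·5 + ½·5·5² = 277.5 cm; v ends 68 cm/s.
x(11) = -7 + Σ Δx = 402.5 cm.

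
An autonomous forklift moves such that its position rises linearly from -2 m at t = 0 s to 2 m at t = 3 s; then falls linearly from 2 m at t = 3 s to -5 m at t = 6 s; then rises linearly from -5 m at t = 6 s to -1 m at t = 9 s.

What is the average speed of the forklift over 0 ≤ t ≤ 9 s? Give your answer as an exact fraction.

Average speed = (total path length)/(elapsed time); on a piecewise-linear x-t graph the path length is Σ|Δx|.
0–3 s: |Δx| = |2 − -2| = 4 m
3–6 s: |Δx| = |-5 − 2| = 7 m
6–9 s: |Δx| = |-1 − -5| = 4 m
Total path = 15 m; average speed = 15/9 = 5/3 m/s.

5/3 m/s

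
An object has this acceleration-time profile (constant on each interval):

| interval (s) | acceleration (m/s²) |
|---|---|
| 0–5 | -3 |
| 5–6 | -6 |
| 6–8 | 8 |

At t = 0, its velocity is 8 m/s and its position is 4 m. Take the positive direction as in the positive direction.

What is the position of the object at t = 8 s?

-13.5 m

On each constant-a segment, Δv = aΔt and Δx = v₀Δt + ½aΔt²; chain segment to segment.
0–5 s: v starts 8 m/s; Δx = 8·5 + ½·-3·5² = 2.5 m; v ends -7 m/s.
5–6 s: v starts -7 m/s; Δx = -7·1 + ½·-6·1² = -10 m; v ends -13 m/s.
6–8 s: v starts -13 m/s; Δx = -13·2 + ½·8·2² = -10 m; v ends 3 m/s.
x(8) = 4 + Σ Δx = -13.5 m.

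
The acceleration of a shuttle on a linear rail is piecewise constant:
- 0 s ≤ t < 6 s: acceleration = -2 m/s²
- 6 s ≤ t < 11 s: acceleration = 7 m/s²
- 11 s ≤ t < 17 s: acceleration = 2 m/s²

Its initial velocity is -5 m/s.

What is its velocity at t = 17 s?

Δv equals the area under the a-t graph; then v = v₀ + Δv.
0–6 s: -2 × 6 = -12 m/s
6–11 s: 7 × 5 = 35 m/s
11–17 s: 2 × 6 = 12 m/s
Δv = 35 m/s, so v(17) = -5 + (35) = 30 m/s.

30 m/s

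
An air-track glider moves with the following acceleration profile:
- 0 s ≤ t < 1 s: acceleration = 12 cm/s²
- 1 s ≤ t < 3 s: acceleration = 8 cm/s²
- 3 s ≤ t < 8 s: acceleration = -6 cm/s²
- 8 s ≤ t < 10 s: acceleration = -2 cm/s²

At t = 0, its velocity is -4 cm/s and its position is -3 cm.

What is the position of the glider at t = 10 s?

60 cm

On each constant-a segment, Δv = aΔt and Δx = v₀Δt + ½aΔt²; chain segment to segment.
0–1 s: v starts -4 cm/s; Δx = -4·1 + ½·12·1² = 2 cm; v ends 8 cm/s.
1–3 s: v starts 8 cm/s; Δx = 8·2 + ½·8·2² = 32 cm; v ends 24 cm/s.
3–8 s: v starts 24 cm/s; Δx = 24·5 + ½·-6·5² = 45 cm; v ends -6 cm/s.
8–10 s: v starts -6 cm/s; Δx = -6·2 + ½·-2·2² = -16 cm; v ends -10 cm/s.
x(10) = -3 + Σ Δx = 60 cm.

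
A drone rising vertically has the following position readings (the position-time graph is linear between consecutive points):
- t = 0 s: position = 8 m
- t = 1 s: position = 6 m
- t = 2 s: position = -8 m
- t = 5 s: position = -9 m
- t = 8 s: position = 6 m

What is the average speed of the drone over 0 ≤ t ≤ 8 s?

Average speed = (total path length)/(elapsed time); on a piecewise-linear x-t graph the path length is Σ|Δx|.
0–1 s: |Δx| = |6 − 8| = 2 m
1–2 s: |Δx| = |-8 − 6| = 14 m
2–5 s: |Δx| = |-9 − -8| = 1 m
5–8 s: |Δx| = |6 − -9| = 15 m
Total path = 32 m; average speed = 32/8 = 4 m/s.

4 m/s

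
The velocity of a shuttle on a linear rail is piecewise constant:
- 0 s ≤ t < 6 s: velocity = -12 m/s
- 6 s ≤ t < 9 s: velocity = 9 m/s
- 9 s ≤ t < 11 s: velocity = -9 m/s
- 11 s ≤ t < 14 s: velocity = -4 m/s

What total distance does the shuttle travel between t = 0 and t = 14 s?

129 m

Distance (not displacement) is the total path length: add the absolute areas under v-t.
0–6 s: |-12| × 6 = 72 m
6–9 s: |9| × 3 = 27 m
9–11 s: |-9| × 2 = 18 m
11–14 s: |-4| × 3 = 12 m
Total distance = 129 m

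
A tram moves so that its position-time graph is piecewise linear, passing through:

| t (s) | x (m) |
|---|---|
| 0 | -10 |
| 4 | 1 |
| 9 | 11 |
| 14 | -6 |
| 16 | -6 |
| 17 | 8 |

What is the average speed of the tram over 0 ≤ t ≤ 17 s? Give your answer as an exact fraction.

52/17 m/s

Average speed = (total path length)/(elapsed time); on a piecewise-linear x-t graph the path length is Σ|Δx|.
0–4 s: |Δx| = |1 − -10| = 11 m
4–9 s: |Δx| = |11 − 1| = 10 m
9–14 s: |Δx| = |-6 − 11| = 17 m
14–16 s: |Δx| = |-6 − -6| = 0 m
16–17 s: |Δx| = |8 − -6| = 14 m
Total path = 52 m; average speed = 52/17 = 52/17 m/s.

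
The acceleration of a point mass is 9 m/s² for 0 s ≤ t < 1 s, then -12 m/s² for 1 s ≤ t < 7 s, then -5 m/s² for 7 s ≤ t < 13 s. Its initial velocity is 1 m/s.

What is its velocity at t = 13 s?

-92 m/s

Δv equals the area under the a-t graph; then v = v₀ + Δv.
0–1 s: 9 × 1 = 9 m/s
1–7 s: -12 × 6 = -72 m/s
7–13 s: -5 × 6 = -30 m/s
Δv = -93 m/s, so v(13) = 1 + (-93) = -92 m/s.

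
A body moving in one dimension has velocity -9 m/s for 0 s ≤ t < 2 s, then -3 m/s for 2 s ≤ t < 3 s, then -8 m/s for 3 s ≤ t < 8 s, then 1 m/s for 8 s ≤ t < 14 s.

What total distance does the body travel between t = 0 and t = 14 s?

67 m

Total distance travelled is ∫|v| dt — sum the magnitudes of each area piece.
0–2 s: |-9| × 2 = 18 m
2–3 s: |-3| × 1 = 3 m
3–8 s: |-8| × 5 = 40 m
8–14 s: |1| × 6 = 6 m
Total distance = 67 m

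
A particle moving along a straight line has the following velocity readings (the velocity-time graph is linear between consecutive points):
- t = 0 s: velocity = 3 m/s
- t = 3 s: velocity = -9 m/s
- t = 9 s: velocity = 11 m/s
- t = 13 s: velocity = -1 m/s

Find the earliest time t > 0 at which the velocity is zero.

t = 0.75 s

v changes sign on 0–3 s (from 3 to -9); the graph is linear there, so v = 0 at t = 0 + (-3)·(3 − 0)/(-9 − 3) = 0.75 s.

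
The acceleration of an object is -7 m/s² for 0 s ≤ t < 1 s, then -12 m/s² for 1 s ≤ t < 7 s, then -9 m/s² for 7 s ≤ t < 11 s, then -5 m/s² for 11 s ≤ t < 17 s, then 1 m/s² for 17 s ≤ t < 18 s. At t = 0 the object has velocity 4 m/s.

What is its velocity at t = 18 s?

Δv equals the area under the a-t graph; then v = v₀ + Δv.
0–1 s: -7 × 1 = -7 m/s
1–7 s: -12 × 6 = -72 m/s
7–11 s: -9 × 4 = -36 m/s
11–17 s: -5 × 6 = -30 m/s
17–18 s: 1 × 1 = 1 m/s
Δv = -144 m/s, so v(18) = 4 + (-144) = -140 m/s.

-140 m/s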